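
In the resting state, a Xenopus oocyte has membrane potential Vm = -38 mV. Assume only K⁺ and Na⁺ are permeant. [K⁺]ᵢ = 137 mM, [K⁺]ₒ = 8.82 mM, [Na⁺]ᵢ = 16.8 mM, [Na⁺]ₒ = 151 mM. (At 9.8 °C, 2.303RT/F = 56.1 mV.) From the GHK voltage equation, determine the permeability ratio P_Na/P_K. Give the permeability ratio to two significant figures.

0.14

Let α = P_Na/P_K. GHK: Vm = 56.1·log₁₀[(Kₒ + α·Naₒ)/(Kᵢ + α·Naᵢ)].
10^(Vm/56.1) = 10^(-38.0/56.1) = 0.2102
So 0.2102·(Kᵢ + α·Naᵢ) = Kₒ + α·Naₒ → α = (0.2102·137.0 − 8.82) / (151.0 − 0.2102·16.8)
α = (28.8 − 8.82) / (151.0 − 3.531) = 19.98/147.5 = 0.1355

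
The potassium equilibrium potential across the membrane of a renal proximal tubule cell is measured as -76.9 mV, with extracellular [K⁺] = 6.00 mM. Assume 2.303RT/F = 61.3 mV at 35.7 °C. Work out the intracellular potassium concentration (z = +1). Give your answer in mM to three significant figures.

108 mM

Nernst: E = (61.3/1) · log₁₀([out]/[in]), so log₁₀([out]/[in]) = -76.9 × 1 / 61.3 = -1.2545.
[out]/[in] = 10^(-1.2545) = 0.05566.
[in] = 6.00 / 0.05566 = 107.8 mM.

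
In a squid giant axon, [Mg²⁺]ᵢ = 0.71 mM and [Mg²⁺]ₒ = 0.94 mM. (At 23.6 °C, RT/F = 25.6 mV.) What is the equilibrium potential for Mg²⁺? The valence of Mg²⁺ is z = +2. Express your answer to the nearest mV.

4 mV

E = (25.6/z) · ln([Mg²⁺]_out/[Mg²⁺]_in) with z = +2.
= (25.6/2) · ln(0.94/0.71) = 12.80 · ln(1.324)
= 12.80 · (0.2806) = 3.59 mV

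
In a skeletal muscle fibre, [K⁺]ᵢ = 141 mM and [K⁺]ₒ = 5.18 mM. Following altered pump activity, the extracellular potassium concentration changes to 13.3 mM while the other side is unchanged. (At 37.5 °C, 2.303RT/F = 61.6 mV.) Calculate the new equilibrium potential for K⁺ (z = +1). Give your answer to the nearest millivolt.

After the shift: [K⁺]_out = 13.3, [K⁺]_in = 141 mM.
E_new = (61.6/1)·log₁₀(13.3/141) = 61.60 · (-1.0254) = -63.16 mV

-63 mV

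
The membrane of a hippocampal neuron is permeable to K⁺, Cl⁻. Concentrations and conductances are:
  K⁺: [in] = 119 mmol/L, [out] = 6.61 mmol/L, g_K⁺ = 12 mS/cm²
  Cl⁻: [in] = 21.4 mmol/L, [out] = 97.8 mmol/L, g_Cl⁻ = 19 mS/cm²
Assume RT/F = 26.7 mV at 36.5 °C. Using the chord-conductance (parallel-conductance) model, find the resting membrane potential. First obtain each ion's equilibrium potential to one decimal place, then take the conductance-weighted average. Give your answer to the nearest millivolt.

-55 mV

E_K⁺ = (26.7/1)·ln(6.61/119) = -77.2 mV
E_Cl⁻ = (26.7/-1)·ln(97.8/21.4) = -40.6 mV
Vm = (Σ gᵢEᵢ)/(Σ gᵢ) = (12·-77.2 + 19·-40.6) / (12 + 19)
= -1697.80 / 31 = -54.77 mV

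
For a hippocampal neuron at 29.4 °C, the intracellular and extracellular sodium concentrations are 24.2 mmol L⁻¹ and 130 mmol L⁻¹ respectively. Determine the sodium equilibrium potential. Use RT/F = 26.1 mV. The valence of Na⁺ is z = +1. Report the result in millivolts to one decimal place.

E = (26.1/z) · ln([Na⁺]_out/[Na⁺]_in) with z = +1.
= (26.1/1) · ln(130/24.2) = 26.10 · ln(5.372)
= 26.10 · (1.6812) = 43.88 mV

43.9 mV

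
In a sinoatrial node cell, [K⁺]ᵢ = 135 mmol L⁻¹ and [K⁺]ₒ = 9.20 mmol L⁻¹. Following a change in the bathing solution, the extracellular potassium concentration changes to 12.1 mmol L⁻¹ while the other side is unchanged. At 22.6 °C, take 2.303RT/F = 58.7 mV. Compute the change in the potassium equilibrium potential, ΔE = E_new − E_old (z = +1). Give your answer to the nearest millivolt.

7 mV

E_old = (58.7/1)·log₁₀(9.20/135) = -68.48 mV
E_new = (58.7/1)·log₁₀(12.1/135) = -61.49 mV
ΔE = -61.49 − (-68.48) = 6.99 mV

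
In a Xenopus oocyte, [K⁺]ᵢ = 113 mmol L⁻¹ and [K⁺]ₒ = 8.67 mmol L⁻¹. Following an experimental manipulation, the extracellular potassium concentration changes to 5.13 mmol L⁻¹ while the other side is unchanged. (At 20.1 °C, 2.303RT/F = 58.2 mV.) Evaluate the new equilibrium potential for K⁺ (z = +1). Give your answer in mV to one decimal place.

After the shift: [K⁺]_out = 5.13, [K⁺]_in = 113 mmol L⁻¹.
E_new = (58.2/1)·log₁₀(5.13/113) = 58.20 · (-1.3430) = -78.16 mV

-78.2 mV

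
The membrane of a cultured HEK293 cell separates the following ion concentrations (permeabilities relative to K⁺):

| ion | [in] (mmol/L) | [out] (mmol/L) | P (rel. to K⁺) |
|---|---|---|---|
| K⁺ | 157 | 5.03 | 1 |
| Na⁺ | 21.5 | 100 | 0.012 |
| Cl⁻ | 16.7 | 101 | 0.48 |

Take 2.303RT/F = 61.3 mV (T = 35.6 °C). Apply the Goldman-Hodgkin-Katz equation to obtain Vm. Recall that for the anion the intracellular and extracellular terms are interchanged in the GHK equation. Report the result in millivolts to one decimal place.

Vm = 61.3 · log₁₀[(Σ P·[cation]ₒ + Σ P·[anion]ᵢ) / (Σ P·[cation]ᵢ + Σ P·[anion]ₒ)]
Numerator = 1×5.03 + 0.012×100 + 0.48×16.7 = 14.25
Denominator = 1×157 + 0.012×21.5 + 0.48×101 = 205.7
Vm = 61.3 · log₁₀(0.069243) = 61.3 × (-1.1596) = -71.08 mV

-71.1 mV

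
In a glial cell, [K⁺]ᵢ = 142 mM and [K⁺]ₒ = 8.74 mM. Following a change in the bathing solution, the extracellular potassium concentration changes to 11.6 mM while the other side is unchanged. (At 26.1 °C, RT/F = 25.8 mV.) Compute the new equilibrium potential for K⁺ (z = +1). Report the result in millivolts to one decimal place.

-64.6 mV

After the shift: [K⁺]_out = 11.6, [K⁺]_in = 142 mM.
E_new = (25.8/1)·ln(11.6/142) = 25.80 · (-2.5048) = -64.62 mV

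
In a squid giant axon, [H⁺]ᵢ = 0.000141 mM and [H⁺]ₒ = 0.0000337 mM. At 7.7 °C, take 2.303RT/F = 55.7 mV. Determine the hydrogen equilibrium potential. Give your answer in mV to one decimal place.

-34.6 mV

E = (55.7/z) · log₁₀([H⁺]_out/[H⁺]_in) with z = +1.
= (55.7/1) · log₁₀(0.0000337/0.000141) = 55.70 · log₁₀(0.239)
= 55.70 · (-0.6216) = -34.62 mV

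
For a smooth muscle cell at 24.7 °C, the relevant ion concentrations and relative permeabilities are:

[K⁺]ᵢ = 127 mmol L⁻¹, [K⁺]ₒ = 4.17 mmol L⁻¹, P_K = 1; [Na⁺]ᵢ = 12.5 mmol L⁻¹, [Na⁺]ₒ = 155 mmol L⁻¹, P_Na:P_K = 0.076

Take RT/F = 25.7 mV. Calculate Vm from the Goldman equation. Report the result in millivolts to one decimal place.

Vm = 25.7 · ln[(Σ P·[cation]ₒ + Σ P·[anion]ᵢ) / (Σ P·[cation]ᵢ + Σ P·[anion]ₒ)]
Numerator = 1×4.17 + 0.076×155 = 15.95
Denominator = 1×127 + 0.076×12.5 = 128
Vm = 25.7 · ln(0.12466) = 25.7 × (-2.0822) = -53.51 mV

-53.5 mV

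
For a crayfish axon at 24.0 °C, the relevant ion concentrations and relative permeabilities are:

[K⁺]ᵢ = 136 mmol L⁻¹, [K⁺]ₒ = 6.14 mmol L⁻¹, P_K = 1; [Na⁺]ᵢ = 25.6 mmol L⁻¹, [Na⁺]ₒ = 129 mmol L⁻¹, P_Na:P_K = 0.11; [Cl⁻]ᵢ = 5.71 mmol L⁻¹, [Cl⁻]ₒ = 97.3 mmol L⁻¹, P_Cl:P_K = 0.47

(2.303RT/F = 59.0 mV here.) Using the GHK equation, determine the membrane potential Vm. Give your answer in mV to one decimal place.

Vm = 59.0 · log₁₀[(Σ P·[cation]ₒ + Σ P·[anion]ᵢ) / (Σ P·[cation]ᵢ + Σ P·[anion]ₒ)]
Numerator = 1×6.14 + 0.11×129 + 0.47×5.71 = 23.01
Denominator = 1×136 + 0.11×25.6 + 0.47×97.3 = 184.5
Vm = 59.0 · log₁₀(0.1247) = 59.0 × (-0.9041) = -53.34 mV

-53.3 mV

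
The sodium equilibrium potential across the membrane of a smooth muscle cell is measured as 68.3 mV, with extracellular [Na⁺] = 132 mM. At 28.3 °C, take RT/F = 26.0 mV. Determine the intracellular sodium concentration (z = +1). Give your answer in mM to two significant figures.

9.5 mM

Nernst: E = (26.0/1) · ln([out]/[in]), so ln([out]/[in]) = 68.3 × 1 / 26.0 = 2.6269.
[out]/[in] = e^(2.6269) = 13.83.
[in] = 132 / 13.83 = 9.544 mM.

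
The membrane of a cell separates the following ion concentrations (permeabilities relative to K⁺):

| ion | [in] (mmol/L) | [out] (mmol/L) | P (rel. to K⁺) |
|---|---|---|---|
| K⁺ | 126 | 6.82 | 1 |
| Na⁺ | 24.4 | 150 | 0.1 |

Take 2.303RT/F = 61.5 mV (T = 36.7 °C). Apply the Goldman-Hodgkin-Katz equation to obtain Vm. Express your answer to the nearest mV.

Vm = 61.5 · log₁₀[(Σ P·[cation]ₒ + Σ P·[anion]ᵢ) / (Σ P·[cation]ᵢ + Σ P·[anion]ₒ)]
Numerator = 1×6.82 + 0.1×150 = 21.82
Denominator = 1×126 + 0.1×24.4 = 128.4
Vm = 61.5 · log₁₀(0.16988) = 61.5 × (-0.7698) = -47.35 mV

-47 mV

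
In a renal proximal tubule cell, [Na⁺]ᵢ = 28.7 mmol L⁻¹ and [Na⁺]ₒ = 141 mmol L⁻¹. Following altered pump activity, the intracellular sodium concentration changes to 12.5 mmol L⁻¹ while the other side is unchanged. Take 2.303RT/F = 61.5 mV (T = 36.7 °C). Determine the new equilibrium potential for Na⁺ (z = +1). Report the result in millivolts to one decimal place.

64.7 mV

After the shift: [Na⁺]_out = 141, [Na⁺]_in = 12.5 mmol L⁻¹.
E_new = (61.5/1)·log₁₀(141/12.5) = 61.50 · (1.0523) = 64.72 mV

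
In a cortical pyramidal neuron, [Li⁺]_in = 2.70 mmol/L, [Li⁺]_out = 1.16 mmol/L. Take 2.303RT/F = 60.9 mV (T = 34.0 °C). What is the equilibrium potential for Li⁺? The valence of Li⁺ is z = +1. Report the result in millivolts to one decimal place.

E = (60.9/z) · log₁₀([Li⁺]_out/[Li⁺]_in) with z = +1.
= (60.9/1) · log₁₀(1.16/2.70) = 60.90 · log₁₀(0.4296)
= 60.90 · (-0.3669) = -22.34 mV

-22.3 mV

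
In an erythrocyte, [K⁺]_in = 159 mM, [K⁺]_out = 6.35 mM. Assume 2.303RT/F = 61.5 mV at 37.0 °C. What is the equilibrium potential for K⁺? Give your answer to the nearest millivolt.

-86 mV

E = (61.5/z) · log₁₀([K⁺]_out/[K⁺]_in) with z = +1.
= (61.5/1) · log₁₀(6.35/159) = 61.50 · log₁₀(0.03994)
= 61.50 · (-1.3986) = -86.02 mV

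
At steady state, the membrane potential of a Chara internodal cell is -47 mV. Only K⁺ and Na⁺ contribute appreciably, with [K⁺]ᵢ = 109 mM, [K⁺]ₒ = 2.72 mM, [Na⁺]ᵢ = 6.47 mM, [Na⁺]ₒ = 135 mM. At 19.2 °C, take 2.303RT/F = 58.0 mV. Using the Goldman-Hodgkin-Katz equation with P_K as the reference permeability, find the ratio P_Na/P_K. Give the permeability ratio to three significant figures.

0.106

Let α = P_Na/P_K. GHK: Vm = 58.0·log₁₀[(Kₒ + α·Naₒ)/(Kᵢ + α·Naᵢ)].
10^(Vm/58.0) = 10^(-47.0/58.0) = 0.15476
So 0.15476·(Kᵢ + α·Naᵢ) = Kₒ + α·Naₒ → α = (0.15476·109.0 − 2.72) / (135.0 − 0.15476·6.47)
α = (16.87 − 2.72) / (135.0 − 1.001) = 14.15/134 = 0.1056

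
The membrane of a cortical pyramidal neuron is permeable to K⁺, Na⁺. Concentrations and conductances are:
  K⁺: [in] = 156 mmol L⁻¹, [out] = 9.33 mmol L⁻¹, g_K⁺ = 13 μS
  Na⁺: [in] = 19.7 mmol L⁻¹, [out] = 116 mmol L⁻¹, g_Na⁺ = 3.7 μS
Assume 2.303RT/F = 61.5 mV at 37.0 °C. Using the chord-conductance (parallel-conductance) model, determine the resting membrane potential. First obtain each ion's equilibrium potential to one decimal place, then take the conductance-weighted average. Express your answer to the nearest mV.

E_K⁺ = (61.5/1)·log₁₀(9.33/156) = -75.2 mV
E_Na⁺ = (61.5/1)·log₁₀(116/19.7) = 47.4 mV
Vm = (Σ gᵢEᵢ)/(Σ gᵢ) = (13·-75.2 + 3.7·47.4) / (13 + 3.7)
= -802.22 / 16.7 = -48.04 mV

-48 mV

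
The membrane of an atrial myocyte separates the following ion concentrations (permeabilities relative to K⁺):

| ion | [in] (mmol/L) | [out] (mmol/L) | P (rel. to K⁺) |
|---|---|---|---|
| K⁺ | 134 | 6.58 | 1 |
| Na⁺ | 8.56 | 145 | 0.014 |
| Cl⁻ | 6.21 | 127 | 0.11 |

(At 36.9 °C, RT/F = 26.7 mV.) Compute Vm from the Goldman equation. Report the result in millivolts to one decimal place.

-73.9 mV

Vm = 26.7 · ln[(Σ P·[cation]ₒ + Σ P·[anion]ᵢ) / (Σ P·[cation]ᵢ + Σ P·[anion]ₒ)]
Numerator = 1×6.58 + 0.014×145 + 0.11×6.21 = 9.293
Denominator = 1×134 + 0.014×8.56 + 0.11×127 = 148.1
Vm = 26.7 · ln(0.062753) = 26.7 × (-2.7685) = -73.92 mV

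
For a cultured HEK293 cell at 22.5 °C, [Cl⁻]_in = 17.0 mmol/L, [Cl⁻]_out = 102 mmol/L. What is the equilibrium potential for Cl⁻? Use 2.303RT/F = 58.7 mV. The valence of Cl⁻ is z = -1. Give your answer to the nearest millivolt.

-46 mV

E = (58.7/z) · log₁₀([Cl⁻]_out/[Cl⁻]_in) with z = -1.
For an anion, dividing by z = -1 reverses the sign.
= (58.7/-1) · log₁₀(102/17.0) = -58.70 · log₁₀(6)
= -58.70 · (0.7782) = -45.68 mV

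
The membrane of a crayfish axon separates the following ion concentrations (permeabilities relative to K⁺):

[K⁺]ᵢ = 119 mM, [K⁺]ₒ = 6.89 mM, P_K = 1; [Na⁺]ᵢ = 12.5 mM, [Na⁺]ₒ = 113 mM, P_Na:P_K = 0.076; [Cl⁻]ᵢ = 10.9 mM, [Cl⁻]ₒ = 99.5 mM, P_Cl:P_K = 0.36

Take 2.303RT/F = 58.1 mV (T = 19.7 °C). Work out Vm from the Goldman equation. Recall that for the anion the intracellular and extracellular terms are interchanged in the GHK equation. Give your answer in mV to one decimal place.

-52.6 mV

Vm = 58.1 · log₁₀[(Σ P·[cation]ₒ + Σ P·[anion]ᵢ) / (Σ P·[cation]ᵢ + Σ P·[anion]ₒ)]
Numerator = 1×6.89 + 0.076×113 + 0.36×10.9 = 19.4
Denominator = 1×119 + 0.076×12.5 + 0.36×99.5 = 155.8
Vm = 58.1 · log₁₀(0.12456) = 58.1 × (-0.9046) = -52.56 mV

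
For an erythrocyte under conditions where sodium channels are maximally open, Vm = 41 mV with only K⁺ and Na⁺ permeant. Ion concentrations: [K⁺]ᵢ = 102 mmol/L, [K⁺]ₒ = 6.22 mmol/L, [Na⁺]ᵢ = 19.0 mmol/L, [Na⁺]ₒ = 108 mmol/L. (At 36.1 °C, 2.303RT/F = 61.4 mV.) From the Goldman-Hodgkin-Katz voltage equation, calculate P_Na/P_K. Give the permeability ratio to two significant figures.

Let α = P_Na/P_K. GHK: Vm = 61.4·log₁₀[(Kₒ + α·Naₒ)/(Kᵢ + α·Naᵢ)].
10^(Vm/61.4) = 10^(41.0/61.4) = 4.6532
So 4.6532·(Kᵢ + α·Naᵢ) = Kₒ + α·Naₒ → α = (4.6532·102.0 − 6.22) / (108.0 − 4.6532·19.0)
α = (474.6 − 6.22) / (108.0 − 88.41) = 468.4/19.59 = 23.91

24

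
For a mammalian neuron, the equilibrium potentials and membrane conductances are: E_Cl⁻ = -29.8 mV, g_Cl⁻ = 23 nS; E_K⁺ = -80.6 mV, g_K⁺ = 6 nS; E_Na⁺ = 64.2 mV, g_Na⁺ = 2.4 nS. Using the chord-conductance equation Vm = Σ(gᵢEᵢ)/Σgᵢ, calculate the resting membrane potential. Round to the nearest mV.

Σ gᵢEᵢ = 23·(-29.8) + 6·(-80.6) + 2.4·(64.2) = -1014.92
Σ gᵢ = 23 + 6 + 2.4 = 31.4
Vm = -1014.92 / 31.4 = -32.32 mV

-32 mV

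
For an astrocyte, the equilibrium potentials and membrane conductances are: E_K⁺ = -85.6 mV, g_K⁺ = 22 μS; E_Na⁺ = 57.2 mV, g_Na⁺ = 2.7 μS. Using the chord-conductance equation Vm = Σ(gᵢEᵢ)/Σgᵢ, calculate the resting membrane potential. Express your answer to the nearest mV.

Σ gᵢEᵢ = 22·(-85.6) + 2.7·(57.2) = -1728.76
Σ gᵢ = 22 + 2.7 = 24.7
Vm = -1728.76 / 24.7 = -69.99 mV

-70 mV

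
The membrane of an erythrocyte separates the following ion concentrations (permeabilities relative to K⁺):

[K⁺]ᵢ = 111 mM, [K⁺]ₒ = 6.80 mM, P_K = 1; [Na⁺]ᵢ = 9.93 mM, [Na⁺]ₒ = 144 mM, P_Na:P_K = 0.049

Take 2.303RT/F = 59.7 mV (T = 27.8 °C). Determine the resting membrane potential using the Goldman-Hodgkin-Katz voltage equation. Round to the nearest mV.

Vm = 59.7 · log₁₀[(Σ P·[cation]ₒ + Σ P·[anion]ᵢ) / (Σ P·[cation]ᵢ + Σ P·[anion]ₒ)]
Numerator = 1×6.80 + 0.049×144 = 13.86
Denominator = 1×111 + 0.049×9.93 = 111.5
Vm = 59.7 · log₁₀(0.12428) = 59.7 × (-0.9056) = -54.06 mV

-54 mV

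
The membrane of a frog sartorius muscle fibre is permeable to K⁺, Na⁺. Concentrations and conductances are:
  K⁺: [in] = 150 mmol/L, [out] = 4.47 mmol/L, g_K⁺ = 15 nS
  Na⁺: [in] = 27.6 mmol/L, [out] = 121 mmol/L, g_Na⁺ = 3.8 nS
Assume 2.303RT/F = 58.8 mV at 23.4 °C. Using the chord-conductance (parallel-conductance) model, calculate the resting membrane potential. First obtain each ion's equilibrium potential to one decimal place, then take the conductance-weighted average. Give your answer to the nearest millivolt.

-64 mV

E_K⁺ = (58.8/1)·log₁₀(4.47/150) = -89.7 mV
E_Na⁺ = (58.8/1)·log₁₀(121/27.6) = 37.7 mV
Vm = (Σ gᵢEᵢ)/(Σ gᵢ) = (15·-89.7 + 3.8·37.7) / (15 + 3.8)
= -1202.24 / 18.8 = -63.95 mV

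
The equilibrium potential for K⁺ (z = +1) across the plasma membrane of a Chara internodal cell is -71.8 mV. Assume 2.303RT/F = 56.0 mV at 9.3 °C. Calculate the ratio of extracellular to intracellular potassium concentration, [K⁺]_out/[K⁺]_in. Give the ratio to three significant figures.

log₁₀([out]/[in]) = E·z/(56.0) = -71.8 × 1 / 56.0 = -1.2821
[out]/[in] = 10^(-1.2821) = 0.05222

0.0522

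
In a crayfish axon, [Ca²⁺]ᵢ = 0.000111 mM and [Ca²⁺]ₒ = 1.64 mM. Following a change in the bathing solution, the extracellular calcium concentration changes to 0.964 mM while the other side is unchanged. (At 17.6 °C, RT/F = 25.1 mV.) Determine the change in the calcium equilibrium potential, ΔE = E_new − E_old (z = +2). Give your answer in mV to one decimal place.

E_old = (25.1/2)·ln(1.64/0.000111) = 120.49 mV
E_new = (25.1/2)·ln(0.964/0.000111) = 113.82 mV
ΔE = 113.82 − (120.49) = -6.67 mV

-6.7 mV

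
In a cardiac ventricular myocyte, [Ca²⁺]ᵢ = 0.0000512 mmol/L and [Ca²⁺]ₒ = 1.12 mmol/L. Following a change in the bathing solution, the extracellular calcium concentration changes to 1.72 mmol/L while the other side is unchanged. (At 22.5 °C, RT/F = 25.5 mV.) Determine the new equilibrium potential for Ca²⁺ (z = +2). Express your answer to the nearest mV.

After the shift: [Ca²⁺]_out = 1.72, [Ca²⁺]_in = 0.0000512 mmol/L.
E_new = (25.5/2)·ln(1.72/0.0000512) = 12.75 · (10.4221) = 132.88 mV

133 mV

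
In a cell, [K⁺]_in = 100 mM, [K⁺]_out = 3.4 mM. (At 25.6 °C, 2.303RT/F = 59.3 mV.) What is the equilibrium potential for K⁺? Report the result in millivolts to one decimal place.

E = (59.3/z) · log₁₀([K⁺]_out/[K⁺]_in) with z = +1.
= (59.3/1) · log₁₀(3.4/100) = 59.30 · log₁₀(0.034)
= 59.30 · (-1.4685) = -87.08 mV

-87.1 mV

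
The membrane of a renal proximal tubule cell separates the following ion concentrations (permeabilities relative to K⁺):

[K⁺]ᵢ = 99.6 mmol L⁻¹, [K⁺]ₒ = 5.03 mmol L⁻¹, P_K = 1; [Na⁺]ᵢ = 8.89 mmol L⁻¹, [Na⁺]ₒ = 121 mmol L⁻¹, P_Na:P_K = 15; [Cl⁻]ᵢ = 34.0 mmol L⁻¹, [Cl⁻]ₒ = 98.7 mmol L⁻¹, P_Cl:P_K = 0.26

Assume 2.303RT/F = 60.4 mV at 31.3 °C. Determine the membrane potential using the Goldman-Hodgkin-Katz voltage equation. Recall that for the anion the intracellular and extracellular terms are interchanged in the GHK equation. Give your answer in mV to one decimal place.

Vm = 60.4 · log₁₀[(Σ P·[cation]ₒ + Σ P·[anion]ᵢ) / (Σ P·[cation]ᵢ + Σ P·[anion]ₒ)]
Numerator = 1×5.03 + 15×121 + 0.26×34.0 = 1829
Denominator = 1×99.6 + 15×8.89 + 0.26×98.7 = 258.6
Vm = 60.4 · log₁₀(7.0719) = 60.4 × (0.8495) = 51.31 mV

51.3 mV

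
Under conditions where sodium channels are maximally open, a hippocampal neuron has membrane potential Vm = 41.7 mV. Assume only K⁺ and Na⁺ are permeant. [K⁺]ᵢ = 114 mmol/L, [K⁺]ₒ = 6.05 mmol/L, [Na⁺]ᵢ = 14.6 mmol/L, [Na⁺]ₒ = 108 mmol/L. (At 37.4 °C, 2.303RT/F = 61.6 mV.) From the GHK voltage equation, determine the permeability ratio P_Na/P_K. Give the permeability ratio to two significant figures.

14

Let α = P_Na/P_K. GHK: Vm = 61.6·log₁₀[(Kₒ + α·Naₒ)/(Kᵢ + α·Naᵢ)].
10^(Vm/61.6) = 10^(41.7/61.6) = 4.7528
So 4.7528·(Kᵢ + α·Naᵢ) = Kₒ + α·Naₒ → α = (4.7528·114.0 − 6.05) / (108.0 − 4.7528·14.6)
α = (541.8 − 6.05) / (108.0 − 69.39) = 535.8/38.61 = 13.88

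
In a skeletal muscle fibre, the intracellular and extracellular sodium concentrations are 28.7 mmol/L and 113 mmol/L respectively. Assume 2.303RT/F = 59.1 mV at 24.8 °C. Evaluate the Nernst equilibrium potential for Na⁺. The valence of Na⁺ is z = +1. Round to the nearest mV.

35 mV

E = (59.1/z) · log₁₀([Na⁺]_out/[Na⁺]_in) with z = +1.
= (59.1/1) · log₁₀(113/28.7) = 59.10 · log₁₀(3.937)
= 59.10 · (0.5952) = 35.18 mV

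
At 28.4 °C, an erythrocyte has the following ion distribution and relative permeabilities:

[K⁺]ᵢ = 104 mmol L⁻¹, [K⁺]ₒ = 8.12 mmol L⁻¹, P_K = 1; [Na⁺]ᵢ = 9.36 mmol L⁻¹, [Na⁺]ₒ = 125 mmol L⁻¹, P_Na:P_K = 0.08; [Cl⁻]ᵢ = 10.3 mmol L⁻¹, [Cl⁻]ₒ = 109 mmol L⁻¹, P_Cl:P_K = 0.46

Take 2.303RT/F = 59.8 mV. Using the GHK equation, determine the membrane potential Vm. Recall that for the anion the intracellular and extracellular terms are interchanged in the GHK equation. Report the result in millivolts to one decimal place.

-49.7 mV

Vm = 59.8 · log₁₀[(Σ P·[cation]ₒ + Σ P·[anion]ᵢ) / (Σ P·[cation]ᵢ + Σ P·[anion]ₒ)]
Numerator = 1×8.12 + 0.08×125 + 0.46×10.3 = 22.86
Denominator = 1×104 + 0.08×9.36 + 0.46×109 = 154.9
Vm = 59.8 · log₁₀(0.14758) = 59.8 × (-0.8310) = -49.69 mV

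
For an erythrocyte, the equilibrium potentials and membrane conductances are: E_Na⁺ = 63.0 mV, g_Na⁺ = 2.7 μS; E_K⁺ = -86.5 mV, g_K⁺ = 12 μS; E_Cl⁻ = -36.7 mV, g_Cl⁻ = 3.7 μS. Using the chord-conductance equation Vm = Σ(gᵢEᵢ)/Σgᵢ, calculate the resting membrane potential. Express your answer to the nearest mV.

-55 mV

Σ gᵢEᵢ = 2.7·(63.0) + 12·(-86.5) + 3.7·(-36.7) = -1003.69
Σ gᵢ = 2.7 + 12 + 3.7 = 18.4
Vm = -1003.69 / 18.4 = -54.55 mV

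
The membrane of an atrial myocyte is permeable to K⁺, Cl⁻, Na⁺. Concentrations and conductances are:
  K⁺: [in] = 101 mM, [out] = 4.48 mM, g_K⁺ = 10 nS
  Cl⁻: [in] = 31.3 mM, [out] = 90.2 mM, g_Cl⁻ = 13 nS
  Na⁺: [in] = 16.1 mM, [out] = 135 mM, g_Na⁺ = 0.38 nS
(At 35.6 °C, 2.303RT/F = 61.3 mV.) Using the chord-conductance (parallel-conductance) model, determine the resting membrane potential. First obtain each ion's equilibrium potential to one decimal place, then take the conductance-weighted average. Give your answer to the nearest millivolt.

-50 mV

E_K⁺ = (61.3/1)·log₁₀(4.48/101) = -82.9 mV
E_Cl⁻ = (61.3/-1)·log₁₀(90.2/31.3) = -28.2 mV
E_Na⁺ = (61.3/1)·log₁₀(135/16.1) = 56.6 mV
Vm = (Σ gᵢEᵢ)/(Σ gᵢ) = (10·-82.9 + 13·-28.2 + 0.38·56.6) / (10 + 13 + 0.38)
= -1174.09 / 23.38 = -50.22 mV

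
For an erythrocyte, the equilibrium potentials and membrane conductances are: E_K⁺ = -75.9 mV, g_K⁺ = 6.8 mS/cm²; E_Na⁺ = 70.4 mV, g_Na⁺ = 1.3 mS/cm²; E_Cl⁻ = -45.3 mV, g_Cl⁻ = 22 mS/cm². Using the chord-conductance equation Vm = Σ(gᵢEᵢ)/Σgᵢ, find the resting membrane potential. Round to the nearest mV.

Σ gᵢEᵢ = 6.8·(-75.9) + 1.3·(70.4) + 22·(-45.3) = -1421.20
Σ gᵢ = 6.8 + 1.3 + 22 = 30.1
Vm = -1421.20 / 30.1 = -47.22 mV

-47 mV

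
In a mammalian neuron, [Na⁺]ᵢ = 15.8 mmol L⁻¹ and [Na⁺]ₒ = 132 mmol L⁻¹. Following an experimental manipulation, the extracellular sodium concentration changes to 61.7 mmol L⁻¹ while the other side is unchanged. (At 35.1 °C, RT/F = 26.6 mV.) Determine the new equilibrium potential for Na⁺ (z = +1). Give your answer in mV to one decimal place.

36.2 mV

After the shift: [Na⁺]_out = 61.7, [Na⁺]_in = 15.8 mmol L⁻¹.
E_new = (26.6/1)·ln(61.7/15.8) = 26.60 · (1.3623) = 36.24 mV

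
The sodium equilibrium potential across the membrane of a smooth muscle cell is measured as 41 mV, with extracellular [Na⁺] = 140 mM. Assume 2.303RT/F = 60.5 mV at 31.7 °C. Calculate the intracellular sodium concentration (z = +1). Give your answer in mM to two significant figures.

Nernst: E = (60.5/1) · log₁₀([out]/[in]), so log₁₀([out]/[in]) = 41.0 × 1 / 60.5 = 0.6777.
[out]/[in] = 10^(0.6777) = 4.761.
[in] = 140 / 4.761 = 29.41 mM.

29 mM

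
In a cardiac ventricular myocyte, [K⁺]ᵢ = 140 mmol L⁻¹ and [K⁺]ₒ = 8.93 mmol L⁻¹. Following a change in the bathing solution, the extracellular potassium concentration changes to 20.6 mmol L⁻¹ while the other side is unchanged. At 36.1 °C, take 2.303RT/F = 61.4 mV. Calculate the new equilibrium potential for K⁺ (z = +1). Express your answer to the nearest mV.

-51 mV

After the shift: [K⁺]_out = 20.6, [K⁺]_in = 140 mmol L⁻¹.
E_new = (61.4/1)·log₁₀(20.6/140) = 61.40 · (-0.8323) = -51.10 mV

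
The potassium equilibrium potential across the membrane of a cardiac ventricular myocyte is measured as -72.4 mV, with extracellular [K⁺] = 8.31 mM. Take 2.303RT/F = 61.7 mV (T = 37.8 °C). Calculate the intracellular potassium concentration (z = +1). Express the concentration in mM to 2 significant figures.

Nernst: E = (61.7/1) · log₁₀([out]/[in]), so log₁₀([out]/[in]) = -72.4 × 1 / 61.7 = -1.1734.
[out]/[in] = 10^(-1.1734) = 0.06708.
[in] = 8.31 / 0.06708 = 123.9 mM.

120 mM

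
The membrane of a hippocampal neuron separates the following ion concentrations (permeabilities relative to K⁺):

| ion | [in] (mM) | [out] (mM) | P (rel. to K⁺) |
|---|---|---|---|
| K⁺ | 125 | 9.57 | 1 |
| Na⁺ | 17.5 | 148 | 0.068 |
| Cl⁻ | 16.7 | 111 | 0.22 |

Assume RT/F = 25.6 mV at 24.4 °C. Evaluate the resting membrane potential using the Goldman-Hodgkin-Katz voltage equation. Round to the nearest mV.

-48 mV

Vm = 25.6 · ln[(Σ P·[cation]ₒ + Σ P·[anion]ᵢ) / (Σ P·[cation]ᵢ + Σ P·[anion]ₒ)]
Numerator = 1×9.57 + 0.068×148 + 0.22×16.7 = 23.31
Denominator = 1×125 + 0.068×17.5 + 0.22×111 = 150.6
Vm = 25.6 · ln(0.15476) = 25.6 × (-1.8659) = -47.77 mV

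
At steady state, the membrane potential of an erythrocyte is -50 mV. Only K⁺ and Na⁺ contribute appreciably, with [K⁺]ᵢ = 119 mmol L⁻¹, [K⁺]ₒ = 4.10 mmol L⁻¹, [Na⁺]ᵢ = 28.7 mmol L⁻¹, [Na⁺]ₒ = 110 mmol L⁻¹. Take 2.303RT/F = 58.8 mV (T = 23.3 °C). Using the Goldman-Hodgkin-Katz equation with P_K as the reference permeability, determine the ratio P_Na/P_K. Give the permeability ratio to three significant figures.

0.120

Let α = P_Na/P_K. GHK: Vm = 58.8·log₁₀[(Kₒ + α·Naₒ)/(Kᵢ + α·Naᵢ)].
10^(Vm/58.8) = 10^(-50.0/58.8) = 0.14114
So 0.14114·(Kᵢ + α·Naᵢ) = Kₒ + α·Naₒ → α = (0.14114·119.0 − 4.1) / (110.0 − 0.14114·28.7)
α = (16.8 − 4.1) / (110.0 − 4.051) = 12.7/105.9 = 0.1198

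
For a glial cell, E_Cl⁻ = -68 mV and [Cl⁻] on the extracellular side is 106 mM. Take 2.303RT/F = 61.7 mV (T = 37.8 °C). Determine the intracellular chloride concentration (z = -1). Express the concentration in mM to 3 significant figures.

Nernst: E = (61.7/-1) · log₁₀([out]/[in]), so log₁₀([out]/[in]) = -68.0 × -1 / 61.7 = 1.1021.
[out]/[in] = 10^(1.1021) = 12.65.
[in] = 106 / 12.65 = 8.379 mM.

8.38 mM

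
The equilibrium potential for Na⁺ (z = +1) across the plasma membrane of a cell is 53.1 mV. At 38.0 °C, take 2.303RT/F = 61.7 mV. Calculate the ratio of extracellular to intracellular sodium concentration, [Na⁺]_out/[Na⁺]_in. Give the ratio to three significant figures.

log₁₀([out]/[in]) = E·z/(61.7) = 53.1 × 1 / 61.7 = 0.8606
[out]/[in] = 10^(0.8606) = 7.255

7.25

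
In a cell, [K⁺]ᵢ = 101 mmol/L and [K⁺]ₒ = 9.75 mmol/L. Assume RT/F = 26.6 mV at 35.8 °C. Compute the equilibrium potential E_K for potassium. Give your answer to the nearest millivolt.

E = (26.6/z) · ln([K⁺]_out/[K⁺]_in) with z = +1.
= (26.6/1) · ln(9.75/101) = 26.60 · ln(0.09653)
= 26.60 · (-2.3379) = -62.19 mV

-62 mV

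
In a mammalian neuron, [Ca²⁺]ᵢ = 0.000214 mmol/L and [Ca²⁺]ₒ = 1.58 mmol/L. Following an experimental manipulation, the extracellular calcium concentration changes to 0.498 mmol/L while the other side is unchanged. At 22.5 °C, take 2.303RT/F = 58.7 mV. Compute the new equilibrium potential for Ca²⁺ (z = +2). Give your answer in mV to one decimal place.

After the shift: [Ca²⁺]_out = 0.498, [Ca²⁺]_in = 0.000214 mmol/L.
E_new = (58.7/2)·log₁₀(0.498/0.000214) = 29.35 · (3.3668) = 98.82 mV

98.8 mV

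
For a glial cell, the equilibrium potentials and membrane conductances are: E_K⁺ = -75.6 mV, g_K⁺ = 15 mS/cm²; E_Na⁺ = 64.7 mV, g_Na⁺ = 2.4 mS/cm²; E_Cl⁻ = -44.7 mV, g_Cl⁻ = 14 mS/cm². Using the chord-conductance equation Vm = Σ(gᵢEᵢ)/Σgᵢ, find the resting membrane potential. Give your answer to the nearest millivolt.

-51 mV

Σ gᵢEᵢ = 15·(-75.6) + 2.4·(64.7) + 14·(-44.7) = -1604.52
Σ gᵢ = 15 + 2.4 + 14 = 31.4
Vm = -1604.52 / 31.4 = -51.10 mV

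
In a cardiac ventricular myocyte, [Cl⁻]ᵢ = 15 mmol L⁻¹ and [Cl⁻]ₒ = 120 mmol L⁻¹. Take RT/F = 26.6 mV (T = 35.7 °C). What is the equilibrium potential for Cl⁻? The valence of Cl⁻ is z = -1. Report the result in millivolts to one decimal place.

-55.3 mV

E = (26.6/z) · ln([Cl⁻]_out/[Cl⁻]_in) with z = -1.
For an anion, dividing by z = -1 reverses the sign.
= (26.6/-1) · ln(120/15) = -26.60 · ln(8)
= -26.60 · (2.0794) = -55.31 mV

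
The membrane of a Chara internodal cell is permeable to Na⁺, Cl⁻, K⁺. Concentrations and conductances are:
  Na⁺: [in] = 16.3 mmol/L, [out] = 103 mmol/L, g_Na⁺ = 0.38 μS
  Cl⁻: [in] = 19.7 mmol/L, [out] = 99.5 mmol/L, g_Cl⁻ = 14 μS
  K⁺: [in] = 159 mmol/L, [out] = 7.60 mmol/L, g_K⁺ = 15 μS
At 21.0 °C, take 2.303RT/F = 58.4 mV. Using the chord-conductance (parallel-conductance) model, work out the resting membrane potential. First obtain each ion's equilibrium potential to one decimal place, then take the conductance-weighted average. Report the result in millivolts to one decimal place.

E_Na⁺ = (58.4/1)·log₁₀(103/16.3) = 46.8 mV
E_Cl⁻ = (58.4/-1)·log₁₀(99.5/19.7) = -41.1 mV
E_K⁺ = (58.4/1)·log₁₀(7.60/159) = -77.1 mV
Vm = (Σ gᵢEᵢ)/(Σ gᵢ) = (0.38·46.8 + 14·-41.1 + 15·-77.1) / (0.38 + 14 + 15)
= -1714.12 / 29.38 = -58.34 mV

-58.3 mV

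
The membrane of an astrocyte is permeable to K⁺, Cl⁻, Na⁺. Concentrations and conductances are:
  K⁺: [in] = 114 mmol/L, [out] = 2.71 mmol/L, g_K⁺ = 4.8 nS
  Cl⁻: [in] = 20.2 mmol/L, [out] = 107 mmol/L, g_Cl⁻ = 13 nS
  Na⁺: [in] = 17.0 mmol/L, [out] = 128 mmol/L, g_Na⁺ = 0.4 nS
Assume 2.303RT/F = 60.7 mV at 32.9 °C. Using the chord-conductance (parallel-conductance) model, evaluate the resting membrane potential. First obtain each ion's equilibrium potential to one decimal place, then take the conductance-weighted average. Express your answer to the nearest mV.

E_K⁺ = (60.7/1)·log₁₀(2.71/114) = -98.6 mV
E_Cl⁻ = (60.7/-1)·log₁₀(107/20.2) = -43.9 mV
E_Na⁺ = (60.7/1)·log₁₀(128/17.0) = 53.2 mV
Vm = (Σ gᵢEᵢ)/(Σ gᵢ) = (4.8·-98.6 + 13·-43.9 + 0.4·53.2) / (4.8 + 13 + 0.4)
= -1022.70 / 18.2 = -56.19 mV

-56 mV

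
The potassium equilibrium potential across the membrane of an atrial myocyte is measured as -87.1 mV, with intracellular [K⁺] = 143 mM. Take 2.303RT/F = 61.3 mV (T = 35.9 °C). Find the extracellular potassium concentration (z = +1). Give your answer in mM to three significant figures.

Nernst: E = (61.3/1) · log₁₀([out]/[in]), so log₁₀([out]/[in]) = -87.1 × 1 / 61.3 = -1.4209.
[out]/[in] = 10^(-1.4209) = 0.03794.
[out] = 0.03794 × 143 = 5.426 mM.

5.43 mM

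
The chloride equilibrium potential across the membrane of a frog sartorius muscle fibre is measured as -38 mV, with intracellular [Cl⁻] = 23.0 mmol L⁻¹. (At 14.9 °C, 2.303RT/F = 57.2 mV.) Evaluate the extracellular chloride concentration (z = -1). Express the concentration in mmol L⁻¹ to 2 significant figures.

110 mmol L⁻¹

Nernst: E = (57.2/-1) · log₁₀([out]/[in]), so log₁₀([out]/[in]) = -38.0 × -1 / 57.2 = 0.6643.
[out]/[in] = 10^(0.6643) = 4.617.
[out] = 4.617 × 23.0 = 106.2 mmol L⁻¹.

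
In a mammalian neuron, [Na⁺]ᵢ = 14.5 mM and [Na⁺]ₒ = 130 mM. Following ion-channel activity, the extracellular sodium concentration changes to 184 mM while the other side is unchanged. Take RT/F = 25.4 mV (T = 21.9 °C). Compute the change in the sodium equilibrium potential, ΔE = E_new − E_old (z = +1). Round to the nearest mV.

E_old = (25.4/1)·ln(130/14.5) = 55.71 mV
E_new = (25.4/1)·ln(184/14.5) = 64.54 mV
ΔE = 64.54 − (55.71) = 8.82 mV

9 mV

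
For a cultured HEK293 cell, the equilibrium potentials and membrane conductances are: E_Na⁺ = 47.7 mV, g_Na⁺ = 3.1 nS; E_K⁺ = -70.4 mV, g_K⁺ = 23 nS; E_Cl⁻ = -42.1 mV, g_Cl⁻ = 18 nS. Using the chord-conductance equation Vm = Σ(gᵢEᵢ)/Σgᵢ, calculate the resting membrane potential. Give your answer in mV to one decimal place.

Σ gᵢEᵢ = 3.1·(47.7) + 23·(-70.4) + 18·(-42.1) = -2229.13
Σ gᵢ = 3.1 + 23 + 18 = 44.1
Vm = -2229.13 / 44.1 = -50.55 mV

-50.5 mV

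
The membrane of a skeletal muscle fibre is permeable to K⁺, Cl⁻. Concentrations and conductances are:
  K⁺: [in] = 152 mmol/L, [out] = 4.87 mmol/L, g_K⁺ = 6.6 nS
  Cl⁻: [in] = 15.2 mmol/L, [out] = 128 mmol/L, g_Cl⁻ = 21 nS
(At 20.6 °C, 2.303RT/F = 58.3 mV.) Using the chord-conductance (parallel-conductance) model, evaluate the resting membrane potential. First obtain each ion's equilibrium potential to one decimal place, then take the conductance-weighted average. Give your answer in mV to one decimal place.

E_K⁺ = (58.3/1)·log₁₀(4.87/152) = -87.1 mV
E_Cl⁻ = (58.3/-1)·log₁₀(128/15.2) = -53.9 mV
Vm = (Σ gᵢEᵢ)/(Σ gᵢ) = (6.6·-87.1 + 21·-53.9) / (6.6 + 21)
= -1706.76 / 27.6 = -61.84 mV

-61.8 mV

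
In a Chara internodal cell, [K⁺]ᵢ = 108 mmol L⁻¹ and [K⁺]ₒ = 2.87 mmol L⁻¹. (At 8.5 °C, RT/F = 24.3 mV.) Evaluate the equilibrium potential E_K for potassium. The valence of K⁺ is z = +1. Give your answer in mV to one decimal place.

-88.2 mV

E = (24.3/z) · ln([K⁺]_out/[K⁺]_in) with z = +1.
= (24.3/1) · ln(2.87/108) = 24.30 · ln(0.02657)
= 24.30 · (-3.6278) = -88.16 mV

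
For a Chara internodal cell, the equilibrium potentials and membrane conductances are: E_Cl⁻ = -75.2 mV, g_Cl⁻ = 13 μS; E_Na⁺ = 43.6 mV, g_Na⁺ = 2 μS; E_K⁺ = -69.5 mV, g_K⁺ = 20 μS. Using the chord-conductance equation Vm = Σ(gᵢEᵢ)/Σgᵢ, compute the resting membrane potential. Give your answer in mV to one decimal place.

-65.2 mV

Σ gᵢEᵢ = 13·(-75.2) + 2·(43.6) + 20·(-69.5) = -2280.40
Σ gᵢ = 13 + 2 + 20 = 35
Vm = -2280.40 / 35 = -65.15 mV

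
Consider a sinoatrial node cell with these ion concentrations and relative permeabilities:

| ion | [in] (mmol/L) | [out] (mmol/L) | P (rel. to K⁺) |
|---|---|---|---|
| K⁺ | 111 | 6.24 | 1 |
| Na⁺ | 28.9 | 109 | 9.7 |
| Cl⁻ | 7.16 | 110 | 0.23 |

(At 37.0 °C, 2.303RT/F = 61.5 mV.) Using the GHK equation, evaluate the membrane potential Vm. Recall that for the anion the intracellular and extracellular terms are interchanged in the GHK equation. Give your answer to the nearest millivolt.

25 mV

Vm = 61.5 · log₁₀[(Σ P·[cation]ₒ + Σ P·[anion]ᵢ) / (Σ P·[cation]ᵢ + Σ P·[anion]ₒ)]
Numerator = 1×6.24 + 9.7×109 + 0.23×7.16 = 1065
Denominator = 1×111 + 9.7×28.9 + 0.23×110 = 416.6
Vm = 61.5 · log₁₀(2.5567) = 61.5 × (0.4077) = 25.07 mV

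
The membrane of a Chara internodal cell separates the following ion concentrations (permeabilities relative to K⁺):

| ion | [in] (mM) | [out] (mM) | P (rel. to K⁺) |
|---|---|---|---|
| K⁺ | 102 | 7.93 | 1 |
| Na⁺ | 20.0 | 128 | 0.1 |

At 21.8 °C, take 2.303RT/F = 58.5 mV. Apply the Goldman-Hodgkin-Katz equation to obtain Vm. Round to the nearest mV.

-41 mV

Vm = 58.5 · log₁₀[(Σ P·[cation]ₒ + Σ P·[anion]ᵢ) / (Σ P·[cation]ᵢ + Σ P·[anion]ₒ)]
Numerator = 1×7.93 + 0.1×128 = 20.73
Denominator = 1×102 + 0.1×20.0 = 104
Vm = 58.5 · log₁₀(0.19933) = 58.5 × (-0.7004) = -40.98 mV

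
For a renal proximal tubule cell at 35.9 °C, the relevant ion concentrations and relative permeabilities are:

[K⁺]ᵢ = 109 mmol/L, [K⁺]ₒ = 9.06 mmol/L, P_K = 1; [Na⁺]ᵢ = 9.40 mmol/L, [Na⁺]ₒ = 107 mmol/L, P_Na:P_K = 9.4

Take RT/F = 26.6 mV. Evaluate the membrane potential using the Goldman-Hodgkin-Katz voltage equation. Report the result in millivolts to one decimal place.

Vm = 26.6 · ln[(Σ P·[cation]ₒ + Σ P·[anion]ᵢ) / (Σ P·[cation]ᵢ + Σ P·[anion]ₒ)]
Numerator = 1×9.06 + 9.4×107 = 1015
Denominator = 1×109 + 9.4×9.40 = 197.4
Vm = 26.6 · ln(5.1422) = 26.6 × (1.6375) = 43.56 mV

43.6 mV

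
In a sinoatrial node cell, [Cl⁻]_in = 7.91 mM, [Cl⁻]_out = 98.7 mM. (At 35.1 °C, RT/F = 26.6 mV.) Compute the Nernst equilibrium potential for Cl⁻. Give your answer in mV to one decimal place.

-67.1 mV

E = (26.6/z) · ln([Cl⁻]_out/[Cl⁻]_in) with z = -1.
For an anion, dividing by z = -1 reverses the sign.
= (26.6/-1) · ln(98.7/7.91) = -26.60 · ln(12.48)
= -26.60 · (2.5240) = -67.14 mV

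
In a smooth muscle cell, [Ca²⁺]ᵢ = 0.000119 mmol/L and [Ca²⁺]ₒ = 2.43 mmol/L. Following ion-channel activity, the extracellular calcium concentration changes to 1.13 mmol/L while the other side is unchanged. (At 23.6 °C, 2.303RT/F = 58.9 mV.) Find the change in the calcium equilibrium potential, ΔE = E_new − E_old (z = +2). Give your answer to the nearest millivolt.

E_old = (58.9/2)·log₁₀(2.43/0.000119) = 126.93 mV
E_new = (58.9/2)·log₁₀(1.13/0.000119) = 117.14 mV
ΔE = 117.14 − (126.93) = -9.79 mV

-10 mV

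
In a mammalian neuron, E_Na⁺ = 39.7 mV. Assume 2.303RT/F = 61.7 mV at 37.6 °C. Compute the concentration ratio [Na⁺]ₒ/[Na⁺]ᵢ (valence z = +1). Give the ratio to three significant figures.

4.40

log₁₀([out]/[in]) = E·z/(61.7) = 39.7 × 1 / 61.7 = 0.6434
[out]/[in] = 10^(0.6434) = 4.4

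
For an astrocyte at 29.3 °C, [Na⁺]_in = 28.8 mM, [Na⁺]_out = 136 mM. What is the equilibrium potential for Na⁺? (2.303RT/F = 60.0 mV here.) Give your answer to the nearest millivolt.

E = (60.0/z) · log₁₀([Na⁺]_out/[Na⁺]_in) with z = +1.
= (60.0/1) · log₁₀(136/28.8) = 60.00 · log₁₀(4.722)
= 60.00 · (0.6741) = 40.45 mV

40 mV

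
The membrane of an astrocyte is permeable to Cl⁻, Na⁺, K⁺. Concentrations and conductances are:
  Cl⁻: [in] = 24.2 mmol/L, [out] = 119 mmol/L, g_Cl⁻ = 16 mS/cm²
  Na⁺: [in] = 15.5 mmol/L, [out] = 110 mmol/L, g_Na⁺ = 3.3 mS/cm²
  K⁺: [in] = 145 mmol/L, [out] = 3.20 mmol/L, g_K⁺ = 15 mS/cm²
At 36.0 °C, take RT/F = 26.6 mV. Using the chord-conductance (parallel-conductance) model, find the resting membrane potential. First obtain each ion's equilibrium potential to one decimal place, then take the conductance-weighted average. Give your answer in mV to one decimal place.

E_Cl⁻ = (26.6/-1)·ln(119/24.2) = -42.4 mV
E_Na⁺ = (26.6/1)·ln(110/15.5) = 52.1 mV
E_K⁺ = (26.6/1)·ln(3.20/145) = -101.4 mV
Vm = (Σ gᵢEᵢ)/(Σ gᵢ) = (16·-42.4 + 3.3·52.1 + 15·-101.4) / (16 + 3.3 + 15)
= -2027.47 / 34.3 = -59.11 mV

-59.1 mV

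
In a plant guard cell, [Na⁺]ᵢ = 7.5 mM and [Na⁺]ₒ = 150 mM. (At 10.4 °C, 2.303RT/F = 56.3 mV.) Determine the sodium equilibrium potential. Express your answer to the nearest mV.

E = (56.3/z) · log₁₀([Na⁺]_out/[Na⁺]_in) with z = +1.
= (56.3/1) · log₁₀(150/7.5) = 56.30 · log₁₀(20)
= 56.30 · (1.3010) = 73.25 mV

73 mV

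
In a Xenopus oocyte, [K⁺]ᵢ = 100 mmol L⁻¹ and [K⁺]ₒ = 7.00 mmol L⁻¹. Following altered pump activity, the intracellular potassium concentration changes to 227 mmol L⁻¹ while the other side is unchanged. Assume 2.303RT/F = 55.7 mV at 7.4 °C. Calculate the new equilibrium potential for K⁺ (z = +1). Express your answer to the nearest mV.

-84 mV

After the shift: [K⁺]_out = 7.00, [K⁺]_in = 227 mmol L⁻¹.
E_new = (55.7/1)·log₁₀(7.00/227) = 55.70 · (-1.5109) = -84.16 mV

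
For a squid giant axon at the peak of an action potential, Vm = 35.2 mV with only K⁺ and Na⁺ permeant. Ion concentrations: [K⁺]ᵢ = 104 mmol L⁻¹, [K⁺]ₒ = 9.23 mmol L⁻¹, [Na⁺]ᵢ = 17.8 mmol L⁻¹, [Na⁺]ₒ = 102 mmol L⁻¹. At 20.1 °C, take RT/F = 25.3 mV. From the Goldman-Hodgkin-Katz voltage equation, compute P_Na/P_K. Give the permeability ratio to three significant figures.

13.4

Let α = P_Na/P_K. GHK: Vm = 25.3·ln[(Kₒ + α·Naₒ)/(Kᵢ + α·Naᵢ)].
e^(Vm/25.3) = e^(35.2/25.3) = 4.0201
So 4.0201·(Kᵢ + α·Naᵢ) = Kₒ + α·Naₒ → α = (4.0201·104.0 − 9.23) / (102.0 − 4.0201·17.8)
α = (418.1 − 9.23) / (102.0 − 71.56) = 408.9/30.44 = 13.43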